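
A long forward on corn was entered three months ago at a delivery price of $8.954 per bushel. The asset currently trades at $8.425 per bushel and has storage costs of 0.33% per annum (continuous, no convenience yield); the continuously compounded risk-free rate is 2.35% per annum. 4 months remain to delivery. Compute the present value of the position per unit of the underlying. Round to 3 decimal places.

Current fair forward for the remaining 4 months: F = S·e^((r + u)·T), (r + u) = 0.0235 + 0.0033 = 0.0268
F = 8.425 · e^(0.0268 × 4/12) = 8.425 × 1.008973 = 8.5006
Value of long forward = (F − K)·e^(−rT) = (8.5006 − 8.954) · e^(−0.0235·4/12)
= -0.4534 × 0.992197 = -0.450

-$0.450 per bushel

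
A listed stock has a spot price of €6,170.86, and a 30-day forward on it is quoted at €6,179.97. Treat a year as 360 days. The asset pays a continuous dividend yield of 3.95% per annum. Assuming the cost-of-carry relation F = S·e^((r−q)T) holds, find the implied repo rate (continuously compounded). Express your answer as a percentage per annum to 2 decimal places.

From F = S·e^((r−q)T): (r − q) = ln(F/S)/T
ln(6179.97/6170.86) = ln(1.001476) = 0.001475
(r − q) = 0.001475 / (30/360) = 0.017700
r = ln(F/S)/T + q = 0.017700 + 0.0395 = 0.057200
r = 5.72%

5.72%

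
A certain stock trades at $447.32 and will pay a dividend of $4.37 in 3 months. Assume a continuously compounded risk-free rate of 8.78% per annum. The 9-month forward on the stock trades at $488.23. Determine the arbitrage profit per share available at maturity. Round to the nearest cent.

PV(dividends) I = 4.37·e^(−0.0878·3/12) = 4.2751
Fair forward F* = (S − I)·e^(rT) = (447.32 − 4.2751)·e^0.065850 = 443.0449 × 1.068066 = 473.2012
Market $488.23 > fair 473.2012: forward overpriced → cash-and-carry (borrow at r, buy the stock and collect the dividends, short the forward).
Profit at T = |F_mkt − F*| = |488.23 − 473.2012| = $15.03 per share

$15.03 per share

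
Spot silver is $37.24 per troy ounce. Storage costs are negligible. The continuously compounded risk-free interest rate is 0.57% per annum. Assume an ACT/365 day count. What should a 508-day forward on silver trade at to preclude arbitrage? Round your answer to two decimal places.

F = S·e^(rT) = 37.24 · e^(0.0057 × 508/365) = 37.24 · e^0.007933
= 37.24 × 1.007965 = $37.54 per troy ounce

$37.54 per troy ounce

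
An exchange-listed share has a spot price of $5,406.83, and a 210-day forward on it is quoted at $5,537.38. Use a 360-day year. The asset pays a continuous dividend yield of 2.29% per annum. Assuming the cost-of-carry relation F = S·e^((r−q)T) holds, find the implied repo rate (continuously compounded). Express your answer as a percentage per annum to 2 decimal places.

6.38%

From F = S·e^((r−q)T): (r − q) = ln(F/S)/T
ln(5537.38/5406.83) = ln(1.024145) = 0.023858
(r − q) = 0.023858 / (210/360) = 0.040899
r = ln(F/S)/T + q = 0.040899 + 0.0229 = 0.063799
r = 6.38%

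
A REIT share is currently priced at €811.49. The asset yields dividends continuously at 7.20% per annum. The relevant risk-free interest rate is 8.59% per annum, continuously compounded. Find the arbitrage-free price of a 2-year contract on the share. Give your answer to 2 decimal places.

F = S·e^((r − q)T) = 811.49 · e^((0.0859 − 0.0720) × 2)
= 811.49 · e^0.027800 = 811.49 × 1.028190
F = €834.37

€834.37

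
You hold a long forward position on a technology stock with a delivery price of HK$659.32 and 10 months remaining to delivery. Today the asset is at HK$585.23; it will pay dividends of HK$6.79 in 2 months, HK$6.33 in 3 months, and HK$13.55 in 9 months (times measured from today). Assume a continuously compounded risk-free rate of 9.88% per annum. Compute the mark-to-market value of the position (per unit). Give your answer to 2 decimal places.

-HK$47.42

PV(remaining dividends) I = 6.79·e^(−0.0988·2/12) + 6.33·e^(−0.0988·3/12) + 13.55·e^(−0.0988·9/12) = 25.4369
Current forward F = (S − I)·e^(rT) = (585.23 − 25.4369)·e^(0.0988·10/12) = 559.7931 × 1.085818 = 607.8334
Value (long) = (F − K)·e^(−rT) = (607.8334 − 659.32) × 0.920965 = -47.4174
Value = -HK$47.42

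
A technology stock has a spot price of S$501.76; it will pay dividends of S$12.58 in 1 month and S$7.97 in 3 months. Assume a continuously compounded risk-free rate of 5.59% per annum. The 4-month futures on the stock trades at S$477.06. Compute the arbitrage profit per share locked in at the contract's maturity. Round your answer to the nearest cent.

PV(dividends) I = 12.58·e^(−0.0559·1/12) + 7.97·e^(−0.0559·3/12) = 20.3809
Fair futures F* = (S − I)·e^(rT) = (501.76 − 20.3809)·e^0.018633 = 481.3791 × 1.018808 = 490.4329
Market S$477.06 < fair 490.4329: forward underpriced → reverse cash-and-carry (short the stock, invest proceeds at r, pay the dividends, go long the forward).
Profit at T = |F_mkt − F*| = |477.06 − 490.4329| = S$13.37 per share

S$13.37 per share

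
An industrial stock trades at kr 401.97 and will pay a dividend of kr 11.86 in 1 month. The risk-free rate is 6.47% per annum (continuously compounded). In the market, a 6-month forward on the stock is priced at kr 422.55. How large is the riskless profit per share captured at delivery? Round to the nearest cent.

kr 19.55 per share

PV(dividends) I = 11.86·e^(−0.0647·1/12) = 11.7962
Fair forward F* = (S − I)·e^(rT) = (401.97 − 11.7962)·e^0.032350 = 390.1738 × 1.032879 = 403.0023
Market kr 422.55 > fair 403.0023: forward overpriced → cash-and-carry (borrow at r, buy the stock and collect the dividends, short the forward).
Profit at T = |F_mkt − F*| = |422.55 − 403.0023| = kr 19.55 per share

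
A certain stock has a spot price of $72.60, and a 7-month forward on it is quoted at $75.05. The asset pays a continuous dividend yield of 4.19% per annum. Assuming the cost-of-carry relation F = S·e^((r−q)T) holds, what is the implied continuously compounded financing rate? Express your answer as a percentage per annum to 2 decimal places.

From F = S·e^((r−q)T): (r − q) = ln(F/S)/T
ln(75.05/72.60) = ln(1.033747) = 0.033190
(r − q) = 0.033190 / (7/12) = 0.056897
r = ln(F/S)/T + q = 0.056897 + 0.0419 = 0.098797
r = 9.88%

9.88%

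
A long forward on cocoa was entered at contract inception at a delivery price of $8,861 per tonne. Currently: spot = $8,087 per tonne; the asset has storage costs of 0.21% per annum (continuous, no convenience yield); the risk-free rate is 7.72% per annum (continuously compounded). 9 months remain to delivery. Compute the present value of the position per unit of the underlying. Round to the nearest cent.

-$262.77 per tonne

Current fair forward for the remaining 9 months: F = S·e^((r + u)·T), (r + u) = 0.0772 + 0.0021 = 0.0793
F = 8087 · e^(0.0793 × 9/12) = 8087 × 1.06127923 = 8582.5651
Value of long forward = (F − K)·e^(−rT) = (8582.5651 − 8861) · e^(−0.0772·9/12)
= -278.4349 × 0.94374432 = -262.77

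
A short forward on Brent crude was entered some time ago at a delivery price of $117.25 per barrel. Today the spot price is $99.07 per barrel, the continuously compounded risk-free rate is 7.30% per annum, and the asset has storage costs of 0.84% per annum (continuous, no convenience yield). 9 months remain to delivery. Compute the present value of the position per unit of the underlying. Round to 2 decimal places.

Current fair forward for the remaining 9 months: F = S·e^((r + u)·T), (r + u) = 0.0730 + 0.0084 = 0.0814
F = 99.07 · e^(0.0814 × 9/12) = 99.07 × 1.062952 = 105.3067
Value of long forward = (F − K)·e^(−rT) = (105.3067 − 117.25) · e^(−0.0730·9/12)
= -11.9433 × 0.946722 = -11.31
Short position value = −(long value) = $11.31

$11.31 per barrel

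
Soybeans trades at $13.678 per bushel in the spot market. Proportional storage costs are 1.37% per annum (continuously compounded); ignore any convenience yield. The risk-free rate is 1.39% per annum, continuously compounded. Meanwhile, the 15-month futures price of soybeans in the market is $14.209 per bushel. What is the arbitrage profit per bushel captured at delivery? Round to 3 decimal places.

Fair futures: F* = S·e^(carry·T), with carry = (r + u) = 0.0139 + 0.0137 = 0.0276
F* = 13.678 · e^(0.0276 × 15/12) = 13.678 · e^0.034500 = 13.678 × 1.035102 = $14.1581
Market $14.209 > fair $14.1581: forward overpriced → cash-and-carry (buy spot, short the forward).
At maturity, profit = |F_mkt − F*| = |14.209 − 14.1581| = $0.051 per bushel

$0.051 per bushel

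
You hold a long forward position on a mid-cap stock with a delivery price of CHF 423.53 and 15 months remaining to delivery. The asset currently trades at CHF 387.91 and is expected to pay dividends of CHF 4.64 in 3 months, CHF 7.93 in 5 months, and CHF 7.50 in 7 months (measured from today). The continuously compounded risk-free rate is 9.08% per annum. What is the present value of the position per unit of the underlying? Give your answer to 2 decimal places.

PV(remaining dividends) I = 4.64·e^(−0.0908·3/12) + 7.93·e^(−0.0908·5/12) + 7.50·e^(−0.0908·7/12) = 19.2845
Current forward F = (S − I)·e^(rT) = (387.91 − 19.2845)·e^(0.0908·15/12) = 368.6255 × 1.120192 = 412.9313
Value (long) = (F − K)·e^(−rT) = (412.9313 − 423.53) × 0.892704 = -9.4615
Value = -CHF 9.46

-CHF 9.46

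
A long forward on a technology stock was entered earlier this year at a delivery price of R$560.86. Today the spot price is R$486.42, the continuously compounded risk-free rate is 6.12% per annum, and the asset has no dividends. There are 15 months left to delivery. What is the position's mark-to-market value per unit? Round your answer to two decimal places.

-R$33.13

Current fair forward for the remaining 15 months: F = S·e^(r·T), r = 0.0612
F = 486.42 · e^(0.0612 × 15/12) = 486.42 × 1.079502 = 525.0914
Value of long forward = (F − K)·e^(−rT) = (525.0914 − 560.86) · e^(−0.0612·15/12)
= -35.7686 × 0.926353 = -33.13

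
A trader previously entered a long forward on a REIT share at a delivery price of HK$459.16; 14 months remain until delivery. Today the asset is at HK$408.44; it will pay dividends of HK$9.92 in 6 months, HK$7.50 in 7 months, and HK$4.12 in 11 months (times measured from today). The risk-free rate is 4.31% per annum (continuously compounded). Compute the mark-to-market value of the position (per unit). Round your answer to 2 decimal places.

-HK$49.19

PV(remaining dividends) I = 9.92·e^(−0.0431·6/12) + 7.50·e^(−0.0431·7/12) + 4.12·e^(−0.0431·11/12) = 20.9827
Current forward F = (S − I)·e^(rT) = (408.44 − 20.9827)·e^(0.0431·14/12) = 387.4573 × 1.051569 = 407.4381
Value (long) = (F − K)·e^(−rT) = (407.4381 − 459.16) × 0.950960 = -49.1855
Value = -HK$49.19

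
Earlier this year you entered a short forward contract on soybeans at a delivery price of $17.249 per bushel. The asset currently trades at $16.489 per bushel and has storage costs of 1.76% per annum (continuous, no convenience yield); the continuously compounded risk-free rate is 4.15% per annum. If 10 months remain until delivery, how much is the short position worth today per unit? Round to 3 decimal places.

-$0.070 per bushel

Current fair forward for the remaining 10 months: F = S·e^((r + u)·T), (r + u) = 0.0415 + 0.0176 = 0.0591
F = 16.489 · e^(0.0591 × 10/12) = 16.489 × 1.050483 = 17.3214
Value of long forward = (F − K)·e^(−rT) = (17.3214 − 17.249) · e^(−0.0415·10/12)
= 0.0724 × 0.966008 = 0.070
Short position value = −(long value) = -$0.070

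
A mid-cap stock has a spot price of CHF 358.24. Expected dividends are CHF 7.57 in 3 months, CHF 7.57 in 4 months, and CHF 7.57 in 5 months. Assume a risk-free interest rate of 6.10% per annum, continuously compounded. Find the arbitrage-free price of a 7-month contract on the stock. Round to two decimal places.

PV(dividends) I = 7.57·e^(−0.0610·3/12) + 7.57·e^(−0.0610·4/12) + 7.57·e^(−0.0610·5/12)
I = 7.4554 + 7.4176 + 7.3800 = 22.2530
F = (S − I)·e^(rT) = (358.24 − 22.2530) · e^(0.0610·7/12)
= 335.9870 · e^0.035583 = 335.9870 × 1.036224 = CHF 348.16

CHF 348.16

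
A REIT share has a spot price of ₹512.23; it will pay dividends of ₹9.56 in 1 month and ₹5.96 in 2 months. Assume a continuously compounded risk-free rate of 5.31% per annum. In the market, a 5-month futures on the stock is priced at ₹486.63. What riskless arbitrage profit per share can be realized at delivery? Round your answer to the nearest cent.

₹21.29 per share

PV(dividends) I = 9.56·e^(−0.0531·1/12) + 5.96·e^(−0.0531·2/12) = 15.4253
Fair futures F* = (S − I)·e^(rT) = (512.23 − 15.4253)·e^0.022125 = 496.8047 × 1.022372 = 507.9192
Market ₹486.63 < fair 507.9192: forward underpriced → reverse cash-and-carry (short the stock, invest proceeds at r, pay the dividends, go long the forward).
Profit at T = |F_mkt − F*| = |486.63 − 507.9192| = ₹21.29 per share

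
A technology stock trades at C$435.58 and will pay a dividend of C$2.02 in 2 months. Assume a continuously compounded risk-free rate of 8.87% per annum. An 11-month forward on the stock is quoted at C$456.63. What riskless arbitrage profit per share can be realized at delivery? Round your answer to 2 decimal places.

C$13.69 per share

PV(dividends) I = 2.02·e^(−0.0887·2/12) = 1.9904
Fair forward F* = (S − I)·e^(rT) = (435.58 − 1.9904)·e^0.081308 = 433.5896 × 1.084705 = 470.3168
Market C$456.63 < fair 470.3168: forward underpriced → reverse cash-and-carry (short the stock, invest proceeds at r, pay the dividends, go long the forward).
Profit at T = |F_mkt − F*| = |456.63 − 470.3168| = C$13.69 per share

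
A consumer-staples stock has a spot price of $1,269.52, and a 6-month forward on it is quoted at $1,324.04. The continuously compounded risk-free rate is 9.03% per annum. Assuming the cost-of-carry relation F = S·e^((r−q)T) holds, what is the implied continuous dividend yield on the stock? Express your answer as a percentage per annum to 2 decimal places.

From F = S·e^((r−q)T): (r − q) = ln(F/S)/T
ln(1324.04/1269.52) = ln(1.042945) = 0.042048
(r − q) = 0.042048 / (6/12) = 0.084096
q = r − ln(F/S)/T = 0.0903 − 0.084096 = 0.006204
q = 0.62%

0.62%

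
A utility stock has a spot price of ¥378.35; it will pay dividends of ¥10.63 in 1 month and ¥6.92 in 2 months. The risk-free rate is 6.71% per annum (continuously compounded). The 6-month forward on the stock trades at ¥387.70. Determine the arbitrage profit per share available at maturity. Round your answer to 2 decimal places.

¥14.45 per share

PV(dividends) I = 10.63·e^(−0.0671·1/12) + 6.92·e^(−0.0671·2/12) = 17.4138
Fair forward F* = (S − I)·e^(rT) = (378.35 − 17.4138)·e^0.033550 = 360.9362 × 1.034119 = 373.2510
Market ¥387.70 > fair 373.2510: forward overpriced → cash-and-carry (borrow at r, buy the stock and collect the dividends, short the forward).
Profit at T = |F_mkt − F*| = |387.70 − 373.2510| = ¥14.45 per share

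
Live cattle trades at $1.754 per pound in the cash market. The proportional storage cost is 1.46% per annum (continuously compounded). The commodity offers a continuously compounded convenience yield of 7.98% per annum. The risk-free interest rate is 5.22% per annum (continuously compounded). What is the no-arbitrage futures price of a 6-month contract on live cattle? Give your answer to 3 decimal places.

Net carry = r + u − y = 0.0522 + 0.0146 − 0.0798 = -0.0130
F = S·e^((r+u−y)T) = 1.754 · e^(-0.0130 × 6/12) = 1.754 · e^-0.006500
= 1.754 × 0.993521 = $1.743 per pound

$1.743 per pound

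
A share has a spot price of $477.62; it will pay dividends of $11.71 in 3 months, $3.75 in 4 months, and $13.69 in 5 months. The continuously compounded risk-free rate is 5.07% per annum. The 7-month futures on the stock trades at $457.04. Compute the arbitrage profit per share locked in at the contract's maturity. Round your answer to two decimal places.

PV(dividends) I = 11.71·e^(−0.0507·3/12) + 3.75·e^(−0.0507·4/12) + 13.69·e^(−0.0507·5/12) = 28.6535
Fair futures F* = (S − I)·e^(rT) = (477.62 − 28.6535)·e^0.029575 = 448.9665 × 1.030017 = 462.4431
Market $457.04 < fair 462.4431: forward underpriced → reverse cash-and-carry (short the stock, invest proceeds at r, pay the dividends, go long the forward).
Profit at T = |F_mkt − F*| = |457.04 − 462.4431| = $5.40 per share

$5.40 per share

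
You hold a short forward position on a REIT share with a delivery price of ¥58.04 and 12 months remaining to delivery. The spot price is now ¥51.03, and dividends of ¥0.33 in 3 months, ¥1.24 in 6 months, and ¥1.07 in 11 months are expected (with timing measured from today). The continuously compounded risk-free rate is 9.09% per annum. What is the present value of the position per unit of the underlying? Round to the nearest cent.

PV(remaining dividends) I = 0.33·e^(−0.0909·3/12) + 1.24·e^(−0.0909·6/12) + 1.07·e^(−0.0909·11/12) = 2.4919
Current forward F = (S − I)·e^(rT) = (51.03 − 2.4919)·e^(0.0909·12/12) = 48.5381 × 1.095159 = 53.1569
Value (long) = (F − K)·e^(−rT) = (53.1569 − 58.04) × 0.913109 = -4.4588
Short position value = −(long value) = ¥4.46

¥4.46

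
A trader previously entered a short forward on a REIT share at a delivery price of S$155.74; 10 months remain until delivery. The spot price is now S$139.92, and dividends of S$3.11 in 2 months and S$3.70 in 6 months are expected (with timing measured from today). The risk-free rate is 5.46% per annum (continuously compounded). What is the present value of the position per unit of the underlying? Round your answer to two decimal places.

PV(remaining dividends) I = 3.11·e^(−0.0546·2/12) + 3.70·e^(−0.0546·6/12) = 6.6822
Current forward F = (S − I)·e^(rT) = (139.92 − 6.6822)·e^(0.0546·10/12) = 133.2378 × 1.046551 = 139.4402
Value (long) = (F − K)·e^(−rT) = (139.4402 − 155.74) × 0.955520 = -15.5748
Short position value = −(long value) = S$15.57

S$15.57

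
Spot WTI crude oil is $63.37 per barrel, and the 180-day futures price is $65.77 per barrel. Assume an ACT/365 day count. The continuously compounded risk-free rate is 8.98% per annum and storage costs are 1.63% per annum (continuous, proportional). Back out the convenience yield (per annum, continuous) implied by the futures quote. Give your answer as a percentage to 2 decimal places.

3.07%

F = S·e^((r+u−y)T) ⇒ (r+u−y) = ln(F/S)/T
ln(65.77/63.37) = 0.037173; /T ⇒ 0.075379
y = r + u − ln(F/S)/T = 0.0898 + 0.0163 − 0.075379 = 0.030721
y = 3.07%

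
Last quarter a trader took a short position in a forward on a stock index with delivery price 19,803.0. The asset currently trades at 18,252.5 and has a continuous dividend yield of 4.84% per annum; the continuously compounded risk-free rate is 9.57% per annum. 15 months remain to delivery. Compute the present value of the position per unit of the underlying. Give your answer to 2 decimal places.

389.31

Current fair forward for the remaining 15 months: F = S·e^((r − q)·T), (r − q) = 0.0957 − 0.0484 = 0.0473
F = 18252.5 · e^(0.0473 × 15/12) = 18252.5 × 1.06090785 = 19364.2205
Value of long forward = (F − K)·e^(−rT) = (19364.2205 − 19803.0) · e^(−0.0957·15/12)
= -438.7795 × 0.88725309 = -389.31
Short position value = −(long value) = 389.31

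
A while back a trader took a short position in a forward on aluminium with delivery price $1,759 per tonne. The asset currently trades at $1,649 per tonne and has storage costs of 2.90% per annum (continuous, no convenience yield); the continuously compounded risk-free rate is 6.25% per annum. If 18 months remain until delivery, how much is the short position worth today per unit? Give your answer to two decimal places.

Current fair forward for the remaining 18 months: F = S·e^((r + u)·T), (r + u) = 0.0625 + 0.0290 = 0.0915
F = 1649 · e^(0.0915 × 18/12) = 1649 × 1.14711489 = 1891.5925
Value of long forward = (F − K)·e^(−rT) = (1891.5925 − 1759) · e^(−0.0625·18/12)
= 132.5925 × 0.91051036 = 120.73
Short position value = −(long value) = -$120.73

-$120.73 per tonne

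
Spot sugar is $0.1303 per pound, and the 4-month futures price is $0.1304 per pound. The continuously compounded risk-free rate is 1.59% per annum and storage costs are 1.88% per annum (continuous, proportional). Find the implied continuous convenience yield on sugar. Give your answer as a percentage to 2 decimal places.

3.24%

F = S·e^((r+u−y)T) ⇒ (r+u−y) = ln(F/S)/T
ln(0.1304/0.1303) = 0.000767; /T ⇒ 0.002301
y = r + u − ln(F/S)/T = 0.0159 + 0.0188 − 0.002301 = 0.032399
y = 3.24%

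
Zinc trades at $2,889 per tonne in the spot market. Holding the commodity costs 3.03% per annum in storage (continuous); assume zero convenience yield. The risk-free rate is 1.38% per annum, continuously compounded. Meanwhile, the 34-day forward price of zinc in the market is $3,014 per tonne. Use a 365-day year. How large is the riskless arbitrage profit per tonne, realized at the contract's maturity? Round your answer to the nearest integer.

$113 per tonne

Fair forward: F* = S·e^(carry·T), with carry = (r + u) = 0.0138 + 0.0303 = 0.0441
F* = 2889 · e^(0.0441 × 34/365) = 2889 · e^0.004108 = 2889 × 1.004116 = $2900.8911
Market $3014 > fair $2900.8911: forward overpriced → cash-and-carry (buy spot, short the forward).
At maturity, profit = |F_mkt − F*| = |3014 − 2900.8911| = $113 per tonne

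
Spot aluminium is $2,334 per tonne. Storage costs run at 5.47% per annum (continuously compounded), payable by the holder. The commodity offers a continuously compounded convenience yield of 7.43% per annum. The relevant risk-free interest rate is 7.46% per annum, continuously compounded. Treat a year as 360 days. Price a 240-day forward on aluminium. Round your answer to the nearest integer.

$2,421 per tonne

Net carry = r + u − y = 0.0746 + 0.0547 − 0.0743 = 0.0550
F = S·e^((r+u−y)T) = 2334 · e^(0.0550 × 240/360) = 2334 · e^0.036667
= 2334 × 1.037348 = $2,421 per tonne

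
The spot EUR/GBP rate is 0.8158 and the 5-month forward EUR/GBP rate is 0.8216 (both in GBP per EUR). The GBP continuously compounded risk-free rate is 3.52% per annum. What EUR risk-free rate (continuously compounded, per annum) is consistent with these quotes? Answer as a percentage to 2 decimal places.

F = S·e^((r_GBP − r_EUR)T) ⇒ r_EUR = r_GBP − ln(F/S)/T
ln(0.8216/0.8158) = 0.007084; /(5/12) = 0.017002
r_EUR = 0.0352 − 0.017002 = 0.018198
r_EUR = 1.82%

1.82%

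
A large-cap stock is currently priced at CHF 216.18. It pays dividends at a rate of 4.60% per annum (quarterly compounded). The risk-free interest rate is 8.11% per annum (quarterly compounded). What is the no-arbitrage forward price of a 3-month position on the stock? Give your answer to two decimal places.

F = S · (1+r/4)^(4T) / (1+q/4)^(4T)
= 216.18 × 1.020275 / 1.011500 = 216.18 × 1.008675
F = CHF 218.06

CHF 218.06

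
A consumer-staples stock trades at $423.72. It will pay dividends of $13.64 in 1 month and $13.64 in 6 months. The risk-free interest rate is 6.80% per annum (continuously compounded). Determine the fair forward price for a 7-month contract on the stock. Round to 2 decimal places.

$413.04

PV(dividends) I = 13.64·e^(−0.0680·1/12) + 13.64·e^(−0.0680·6/12)
I = 13.5629 + 13.1840 = 26.7469
F = (S − I)·e^(rT) = (423.72 − 26.7469) · e^(0.0680·7/12)
= 396.9731 · e^0.039667 = 396.9731 × 1.040464 = $413.04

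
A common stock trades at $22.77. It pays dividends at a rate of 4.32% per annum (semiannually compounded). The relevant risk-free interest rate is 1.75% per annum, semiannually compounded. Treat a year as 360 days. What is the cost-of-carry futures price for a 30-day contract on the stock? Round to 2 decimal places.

$22.72

F = S · (1+r/2)^(2T) / (1+q/2)^(2T)
= 22.77 × 1.001453 / 1.003568 = 22.77 × 0.997893
F = $22.72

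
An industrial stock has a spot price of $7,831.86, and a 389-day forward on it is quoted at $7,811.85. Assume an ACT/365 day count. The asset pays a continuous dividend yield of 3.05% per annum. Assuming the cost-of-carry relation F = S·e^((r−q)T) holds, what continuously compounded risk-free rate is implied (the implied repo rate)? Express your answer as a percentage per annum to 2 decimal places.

From F = S·e^((r−q)T): (r − q) = ln(F/S)/T
ln(7811.85/7831.86) = ln(0.997445) = -0.002558
(r − q) = -0.002558 / (389/365) = -0.002400
r = ln(F/S)/T + q = -0.002400 + 0.0305 = 0.028100
r = 2.81%

2.81%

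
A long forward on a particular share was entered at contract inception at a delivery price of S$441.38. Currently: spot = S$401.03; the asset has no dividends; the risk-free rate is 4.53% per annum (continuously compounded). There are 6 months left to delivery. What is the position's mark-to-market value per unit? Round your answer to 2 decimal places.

-S$30.47

Current fair forward for the remaining 6 months: F = S·e^(r·T), r = 0.0453
F = 401.03 · e^(0.0453 × 6/12) = 401.03 × 1.022908 = 410.2168
Value of long forward = (F − K)·e^(−rT) = (410.2168 − 441.38) · e^(−0.0453·6/12)
= -31.1632 × 0.977605 = -30.47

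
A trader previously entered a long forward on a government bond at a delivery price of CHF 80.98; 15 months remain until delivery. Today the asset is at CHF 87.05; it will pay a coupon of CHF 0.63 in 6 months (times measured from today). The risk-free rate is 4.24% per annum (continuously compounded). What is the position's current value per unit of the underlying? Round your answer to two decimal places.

PV(remaining coupons) I = 0.63·e^(−0.0424·6/12) = 0.6168
Current forward F = (S − I)·e^(rT) = (87.05 − 0.6168)·e^(0.0424·15/12) = 86.4332 × 1.054430 = 91.1378
Value (long) = (F − K)·e^(−rT) = (91.1378 − 80.98) × 0.948380 = 9.6335
Value = CHF 9.63

CHF 9.63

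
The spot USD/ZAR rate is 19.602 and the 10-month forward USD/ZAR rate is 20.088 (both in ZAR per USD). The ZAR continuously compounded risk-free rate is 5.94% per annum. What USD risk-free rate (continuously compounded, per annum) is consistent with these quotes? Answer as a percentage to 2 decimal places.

3.00%

F = S·e^((r_ZAR − r_USD)T) ⇒ r_USD = r_ZAR − ln(F/S)/T
ln(20.088/19.602) = 0.024491; /(10/12) = 0.029389
r_USD = 0.0594 − 0.029389 = 0.030011
r_USD = 3.00%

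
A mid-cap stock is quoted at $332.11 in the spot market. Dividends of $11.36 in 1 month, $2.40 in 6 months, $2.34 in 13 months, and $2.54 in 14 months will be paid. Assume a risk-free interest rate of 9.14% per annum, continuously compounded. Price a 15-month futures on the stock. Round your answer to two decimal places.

$352.16

PV(dividends) I = 11.36·e^(−0.0914·1/12) + 2.40·e^(−0.0914·6/12) + 2.34·e^(−0.0914·13/12) + 2.54·e^(−0.0914·14/12)
I = 11.2738 + 2.2928 + 2.1194 + 2.2831 = 17.9691
F = (S − I)·e^(rT) = (332.11 − 17.9691) · e^(0.0914·15/12)
= 314.1409 · e^0.114250 = 314.1409 × 1.121032 = $352.16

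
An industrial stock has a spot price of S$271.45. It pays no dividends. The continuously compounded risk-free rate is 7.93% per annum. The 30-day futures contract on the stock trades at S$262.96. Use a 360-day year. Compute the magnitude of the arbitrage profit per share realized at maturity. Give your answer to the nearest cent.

S$10.29 per share

Fair futures: F* = S·e^(carry·T), with carry = r = 0.0793
F* = 271.45 · e^(0.0793 × 30/360) = 271.45 · e^0.006608 = 271.45 × 1.006630 = S$273.2497
Market S$262.96 < fair S$273.2497: forward underpriced → reverse cash-and-carry (short spot, go long the forward).
At maturity, profit = |F_mkt − F*| = |262.96 − 273.2497| = S$10.29 per share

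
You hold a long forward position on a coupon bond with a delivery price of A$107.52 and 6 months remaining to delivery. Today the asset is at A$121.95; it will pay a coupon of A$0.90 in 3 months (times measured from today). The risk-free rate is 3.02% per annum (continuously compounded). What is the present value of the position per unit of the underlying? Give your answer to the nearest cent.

PV(remaining coupons) I = 0.90·e^(−0.0302·3/12) = 0.8932
Current forward F = (S − I)·e^(rT) = (121.95 − 0.8932)·e^(0.0302·6/12) = 121.0568 × 1.015215 = 122.8987
Value (long) = (F − K)·e^(−rT) = (122.8987 − 107.52) × 0.985013 = 15.1482
Value = A$15.15

A$15.15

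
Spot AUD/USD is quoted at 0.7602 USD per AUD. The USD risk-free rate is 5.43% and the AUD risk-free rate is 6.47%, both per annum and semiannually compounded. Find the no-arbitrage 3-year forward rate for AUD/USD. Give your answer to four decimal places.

0.7375

By covered interest parity, F = S · (1+r_USD/2)^(2T) / (1+r_AUD/2)^(2T)
= 0.7602 × 1.174365 / 1.210492 = 0.7602 × 0.970155
F = 0.7375 USD per AUD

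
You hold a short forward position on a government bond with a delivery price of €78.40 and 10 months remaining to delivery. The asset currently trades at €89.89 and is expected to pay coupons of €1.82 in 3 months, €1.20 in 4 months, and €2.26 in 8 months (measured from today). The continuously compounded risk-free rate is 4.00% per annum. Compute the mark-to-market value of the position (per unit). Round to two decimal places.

PV(remaining coupons) I = 1.82·e^(−0.0400·3/12) + 1.20·e^(−0.0400·4/12) + 2.26·e^(−0.0400·8/12) = 5.1865
Current forward F = (S − I)·e^(rT) = (89.89 − 5.1865)·e^(0.0400·10/12) = 84.7035 × 1.033895 = 87.5745
Value (long) = (F − K)·e^(−rT) = (87.5745 − 78.40) × 0.967216 = 8.8737
Short position value = −(long value) = -€8.87

-€8.87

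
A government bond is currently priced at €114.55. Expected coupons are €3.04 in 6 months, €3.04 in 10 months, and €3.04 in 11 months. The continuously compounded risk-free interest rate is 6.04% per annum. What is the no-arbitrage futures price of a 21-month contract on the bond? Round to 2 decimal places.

PV(coupons) I = 3.04·e^(−0.0604·6/12) + 3.04·e^(−0.0604·10/12) + 3.04·e^(−0.0604·11/12)
I = 2.9496 + 2.8908 + 2.8763 = 8.7167
F = (S − I)·e^(rT) = (114.55 − 8.7167) · e^(0.0604·21/12)
= 105.8333 · e^0.105700 = 105.8333 × 1.111488 = €117.63

€117.63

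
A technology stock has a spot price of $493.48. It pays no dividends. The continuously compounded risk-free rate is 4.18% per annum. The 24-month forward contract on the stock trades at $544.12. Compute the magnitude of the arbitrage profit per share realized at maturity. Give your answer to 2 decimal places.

Fair forward: F* = S·e^(carry·T), with carry = r = 0.0418
F* = 493.48 · e^(0.0418 × 24/12) = 493.48 · e^0.083600 = 493.48 × 1.087194 = $536.5085
Market $544.12 > fair $536.5085: forward overpriced → cash-and-carry (buy spot, short the forward).
At maturity, profit = |F_mkt − F*| = |544.12 − 536.5085| = $7.61 per share

$7.61 per share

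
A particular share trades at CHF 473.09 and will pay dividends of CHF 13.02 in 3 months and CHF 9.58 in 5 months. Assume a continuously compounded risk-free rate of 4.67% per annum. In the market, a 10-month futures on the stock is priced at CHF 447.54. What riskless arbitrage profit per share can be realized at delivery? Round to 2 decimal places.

CHF 21.18 per share

PV(dividends) I = 13.02·e^(−0.0467·3/12) + 9.58·e^(−0.0467·5/12) = 22.2643
Fair futures F* = (S − I)·e^(rT) = (473.09 − 22.2643)·e^0.038917 = 450.8257 × 1.039684 = 468.7163
Market CHF 447.54 < fair 468.7163: forward underpriced → reverse cash-and-carry (short the stock, invest proceeds at r, pay the dividends, go long the forward).
Profit at T = |F_mkt − F*| = |447.54 − 468.7163| = CHF 21.18 per share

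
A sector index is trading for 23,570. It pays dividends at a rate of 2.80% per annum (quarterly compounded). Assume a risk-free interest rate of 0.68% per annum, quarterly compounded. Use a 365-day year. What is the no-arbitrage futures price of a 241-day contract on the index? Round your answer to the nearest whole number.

23,244

F = S · (1+r/4)^(4T) / (1+q/4)^(4T)
= 23570 × 1.004496 / 1.018594 = 23570 × 0.986159
F = 23,244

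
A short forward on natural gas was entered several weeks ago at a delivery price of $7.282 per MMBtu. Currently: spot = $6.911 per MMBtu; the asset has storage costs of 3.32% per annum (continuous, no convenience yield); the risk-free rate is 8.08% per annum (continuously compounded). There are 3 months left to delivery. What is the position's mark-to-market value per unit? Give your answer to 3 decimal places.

$0.168 per MMBtu

Current fair forward for the remaining 3 months: F = S·e^((r + u)·T), (r + u) = 0.0808 + 0.0332 = 0.1140
F = 6.911 · e^(0.1140 × 3/12) = 6.911 × 1.028910 = 7.1108
Value of long forward = (F − K)·e^(−rT) = (7.1108 − 7.282) · e^(−0.0808·3/12)
= -0.1712 × 0.980003 = -0.168
Short position value = −(long value) = $0.168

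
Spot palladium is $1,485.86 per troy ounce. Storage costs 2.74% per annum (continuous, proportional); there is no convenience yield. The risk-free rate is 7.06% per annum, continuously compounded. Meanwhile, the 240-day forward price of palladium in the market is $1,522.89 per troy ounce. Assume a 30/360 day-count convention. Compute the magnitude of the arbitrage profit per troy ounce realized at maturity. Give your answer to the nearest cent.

$63.29 per troy ounce

Fair forward: F* = S·e^(carry·T), with carry = (r + u) = 0.0706 + 0.0274 = 0.0980
F* = 1485.86 · e^(0.0980 × 240/360) = 1485.86 · e^0.06533333 = 1485.86 × 1.06751480 = $1586.1775
Market $1522.89 < fair $1586.1775: forward underpriced → reverse cash-and-carry (short spot, go long the forward).
At maturity, profit = |F_mkt − F*| = |1522.89 − 1586.1775| = $63.29 per troy ounce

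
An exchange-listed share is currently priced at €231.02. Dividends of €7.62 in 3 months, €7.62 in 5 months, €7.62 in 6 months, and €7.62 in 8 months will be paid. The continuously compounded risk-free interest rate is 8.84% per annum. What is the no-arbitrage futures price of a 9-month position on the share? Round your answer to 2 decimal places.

€215.58

PV(dividends) I = 7.62·e^(−0.0884·3/12) + 7.62·e^(−0.0884·5/12) + 7.62·e^(−0.0884·6/12) + 7.62·e^(−0.0884·8/12)
I = 7.4534 + 7.3444 + 7.2905 + 7.1839 = 29.2722
F = (S − I)·e^(rT) = (231.02 − 29.2722) · e^(0.0884·9/12)
= 201.7478 · e^0.066300 = 201.7478 × 1.068547 = €215.58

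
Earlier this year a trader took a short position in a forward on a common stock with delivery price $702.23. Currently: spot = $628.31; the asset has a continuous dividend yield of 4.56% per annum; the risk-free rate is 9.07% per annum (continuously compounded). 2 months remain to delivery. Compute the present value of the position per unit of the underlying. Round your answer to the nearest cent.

$68.14

Current fair forward for the remaining 2 months: F = S·e^((r − q)·T), (r − q) = 0.0907 − 0.0456 = 0.0451
F = 628.31 · e^(0.0451 × 2/12) = 628.31 × 1.007545 = 633.0506
Value of long forward = (F − K)·e^(−rT) = (633.0506 − 702.23) · e^(−0.0907·2/12)
= -69.1794 × 0.984997 = -68.14
Short position value = −(long value) = $68.14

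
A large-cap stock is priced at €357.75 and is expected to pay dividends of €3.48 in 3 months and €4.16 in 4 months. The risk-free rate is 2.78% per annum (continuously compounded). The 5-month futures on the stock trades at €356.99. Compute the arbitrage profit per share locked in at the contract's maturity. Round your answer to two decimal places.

PV(dividends) I = 3.48·e^(−0.0278·3/12) + 4.16·e^(−0.0278·4/12) = 7.5775
Fair futures F* = (S − I)·e^(rT) = (357.75 − 7.5775)·e^0.011583 = 350.1725 × 1.011650 = 354.2520
Market €356.99 > fair 354.2520: forward overpriced → cash-and-carry (borrow at r, buy the stock and collect the dividends, short the forward).
Profit at T = |F_mkt − F*| = |356.99 − 354.2520| = €2.74 per share

€2.74 per share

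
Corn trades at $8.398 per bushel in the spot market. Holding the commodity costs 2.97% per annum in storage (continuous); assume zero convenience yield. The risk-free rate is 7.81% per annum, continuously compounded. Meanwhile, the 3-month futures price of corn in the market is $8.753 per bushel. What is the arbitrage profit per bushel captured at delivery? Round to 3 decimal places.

$0.126 per bushel

Fair futures: F* = S·e^(carry·T), with carry = (r + u) = 0.0781 + 0.0297 = 0.1078
F* = 8.398 · e^(0.1078 × 3/12) = 8.398 · e^0.026950 = 8.398 × 1.027316 = $8.6274
Market $8.753 > fair $8.6274: forward overpriced → cash-and-carry (buy spot, short the forward).
At maturity, profit = |F_mkt − F*| = |8.753 − 8.6274| = $0.126 per bushel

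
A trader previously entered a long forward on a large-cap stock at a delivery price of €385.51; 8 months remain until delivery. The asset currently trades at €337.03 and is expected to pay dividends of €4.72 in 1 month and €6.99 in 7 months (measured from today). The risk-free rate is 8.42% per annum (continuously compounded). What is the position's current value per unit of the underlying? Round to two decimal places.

PV(remaining dividends) I = 4.72·e^(−0.0842·1/12) + 6.99·e^(−0.0842·7/12) = 11.3420
Current forward F = (S − I)·e^(rT) = (337.03 − 11.3420)·e^(0.0842·8/12) = 325.6880 × 1.057739 = 344.4929
Value (long) = (F − K)·e^(−rT) = (344.4929 − 385.51) × 0.945413 = -38.7781
Value = -€38.78

-€38.78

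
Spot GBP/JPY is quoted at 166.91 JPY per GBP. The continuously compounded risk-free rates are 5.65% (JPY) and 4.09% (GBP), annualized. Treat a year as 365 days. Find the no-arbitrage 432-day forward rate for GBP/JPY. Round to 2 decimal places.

170.02

F = S·e^((r_JPY − r_GBP)T) = 166.91 · e^((0.0565 − 0.0409) × 432/365)
= 166.91 · e^0.018464 = 166.91 × 1.018636
F = 170.02 JPY per GBP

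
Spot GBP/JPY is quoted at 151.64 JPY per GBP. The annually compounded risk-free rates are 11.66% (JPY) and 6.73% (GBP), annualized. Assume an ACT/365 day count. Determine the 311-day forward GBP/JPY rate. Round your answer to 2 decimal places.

157.59

By covered interest parity, F = S · (1+r_JPY)^T / (1+r_GBP)^T
= 151.64 × 1.098529 / 1.057065 = 151.64 × 1.039226
F = 157.59 JPY per GBP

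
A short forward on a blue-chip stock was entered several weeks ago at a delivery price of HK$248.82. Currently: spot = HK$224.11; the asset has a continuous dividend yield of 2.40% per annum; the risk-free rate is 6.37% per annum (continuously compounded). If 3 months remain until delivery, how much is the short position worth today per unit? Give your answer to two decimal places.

Current fair forward for the remaining 3 months: F = S·e^((r − q)·T), (r − q) = 0.0637 − 0.0240 = 0.0397
F = 224.11 · e^(0.0397 × 3/12) = 224.11 × 1.009974 = 226.3453
Value of long forward = (F − K)·e^(−rT) = (226.3453 − 248.82) · e^(−0.0637·3/12)
= -22.4747 × 0.984201 = -22.12
Short position value = −(long value) = HK$22.12

HK$22.12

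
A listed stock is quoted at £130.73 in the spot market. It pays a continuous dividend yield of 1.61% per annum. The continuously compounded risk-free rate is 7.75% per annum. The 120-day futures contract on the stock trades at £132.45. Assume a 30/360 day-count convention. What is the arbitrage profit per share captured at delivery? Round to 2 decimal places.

Fair futures: F* = S·e^(carry·T), with carry = (r − q) = 0.0775 − 0.0161 = 0.0614
F* = 130.73 · e^(0.0614 × 120/360) = 130.73 · e^0.020467 = 130.73 × 1.020678 = £133.4332
Market £132.45 < fair £133.4332: forward underpriced → reverse cash-and-carry (short spot, go long the forward).
At maturity, profit = |F_mkt − F*| = |132.45 − 133.4332| = £0.98 per share

£0.98 per share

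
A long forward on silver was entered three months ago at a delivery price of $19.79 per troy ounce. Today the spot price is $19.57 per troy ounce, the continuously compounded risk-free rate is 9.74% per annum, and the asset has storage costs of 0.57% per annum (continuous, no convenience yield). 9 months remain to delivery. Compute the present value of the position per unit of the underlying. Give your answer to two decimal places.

$1.26 per troy ounce

Current fair forward for the remaining 9 months: F = S·e^((r + u)·T), (r + u) = 0.0974 + 0.0057 = 0.1031
F = 19.57 · e^(0.1031 × 9/12) = 19.57 × 1.080393 = 21.1433
Value of long forward = (F − K)·e^(−rT) = (21.1433 − 19.79) · e^(−0.0974·9/12)
= 1.3533 × 0.929554 = 1.26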